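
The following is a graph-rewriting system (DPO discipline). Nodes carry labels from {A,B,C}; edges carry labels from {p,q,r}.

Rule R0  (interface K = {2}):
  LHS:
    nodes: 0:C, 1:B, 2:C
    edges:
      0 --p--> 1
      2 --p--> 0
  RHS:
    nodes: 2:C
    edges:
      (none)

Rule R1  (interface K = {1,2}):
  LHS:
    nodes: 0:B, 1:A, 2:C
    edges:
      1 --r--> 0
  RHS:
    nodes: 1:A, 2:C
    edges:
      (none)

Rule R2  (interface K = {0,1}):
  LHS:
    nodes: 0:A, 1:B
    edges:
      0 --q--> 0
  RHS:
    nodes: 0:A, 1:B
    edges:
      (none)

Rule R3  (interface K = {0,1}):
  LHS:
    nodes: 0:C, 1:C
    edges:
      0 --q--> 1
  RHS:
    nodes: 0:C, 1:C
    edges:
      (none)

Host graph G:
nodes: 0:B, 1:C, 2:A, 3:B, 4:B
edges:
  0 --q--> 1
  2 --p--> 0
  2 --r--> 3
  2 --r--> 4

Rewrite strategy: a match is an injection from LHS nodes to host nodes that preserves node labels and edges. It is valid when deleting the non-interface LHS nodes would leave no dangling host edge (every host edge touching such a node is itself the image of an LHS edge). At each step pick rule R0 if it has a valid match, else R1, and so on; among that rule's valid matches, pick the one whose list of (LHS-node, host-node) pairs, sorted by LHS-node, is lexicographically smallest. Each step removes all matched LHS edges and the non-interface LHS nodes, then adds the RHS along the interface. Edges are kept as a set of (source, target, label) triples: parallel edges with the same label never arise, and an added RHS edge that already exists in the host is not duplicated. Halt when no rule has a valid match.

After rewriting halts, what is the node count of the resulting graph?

initial: |V|=5 |E|=4  E = 0-q->1 2-p->0 2-r->3 2-r->4
step 1: apply R1 at {0↦3, 1↦2, 2↦1}  → |V|=4 |E|=3  E = 0-q->1 2-p->0 2-r->4
step 2: apply R1 at {0↦4, 1↦2, 2↦1}  → |V|=3 |E|=2  E = 0-q->1 2-p->0
normal form: no rule applies after step 2
NF nodes: {0:B, 1:C, 2:A}

Answer: 3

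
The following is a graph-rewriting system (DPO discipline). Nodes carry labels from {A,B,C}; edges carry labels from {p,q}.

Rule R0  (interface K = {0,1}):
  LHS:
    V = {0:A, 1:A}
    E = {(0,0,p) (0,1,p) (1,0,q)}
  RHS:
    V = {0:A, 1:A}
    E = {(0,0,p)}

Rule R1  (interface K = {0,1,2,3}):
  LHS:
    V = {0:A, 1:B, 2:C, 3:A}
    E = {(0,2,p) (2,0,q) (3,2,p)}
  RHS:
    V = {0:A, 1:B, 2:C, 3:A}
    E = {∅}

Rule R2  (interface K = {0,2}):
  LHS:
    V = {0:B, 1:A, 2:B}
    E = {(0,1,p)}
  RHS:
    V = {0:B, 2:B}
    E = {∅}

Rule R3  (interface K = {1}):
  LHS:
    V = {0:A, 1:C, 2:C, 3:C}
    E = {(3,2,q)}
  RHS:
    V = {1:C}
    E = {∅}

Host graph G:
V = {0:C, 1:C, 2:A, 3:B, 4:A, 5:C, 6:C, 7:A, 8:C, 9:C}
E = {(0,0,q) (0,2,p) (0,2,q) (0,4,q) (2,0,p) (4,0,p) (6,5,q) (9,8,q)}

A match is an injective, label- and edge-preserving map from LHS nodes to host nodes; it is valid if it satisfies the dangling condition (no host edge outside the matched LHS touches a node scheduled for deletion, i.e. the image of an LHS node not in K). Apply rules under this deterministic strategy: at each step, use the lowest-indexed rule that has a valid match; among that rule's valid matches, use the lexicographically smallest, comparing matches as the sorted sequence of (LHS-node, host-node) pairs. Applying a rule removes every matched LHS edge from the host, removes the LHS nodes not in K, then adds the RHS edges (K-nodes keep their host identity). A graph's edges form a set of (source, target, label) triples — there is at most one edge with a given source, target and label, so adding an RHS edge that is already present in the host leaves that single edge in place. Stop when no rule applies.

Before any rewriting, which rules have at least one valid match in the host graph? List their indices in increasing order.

Answer: [R1,R3]

Derivation:
R0: no valid match — LHS pattern not found
R1: 2 valid matches — {0↦2, 1↦3, 2↦0, 3↦4}, {0↦4, 1↦3, 2↦0, 3↦2}
R2: no valid match — LHS pattern not found
R3: 8 valid matches — {0↦7, 1↦0, 2↦5, 3↦6}, {0↦7, 1↦0, 2↦8, 3↦9}, {0↦7, 1↦1, 2↦5, 3↦6} (+5 more)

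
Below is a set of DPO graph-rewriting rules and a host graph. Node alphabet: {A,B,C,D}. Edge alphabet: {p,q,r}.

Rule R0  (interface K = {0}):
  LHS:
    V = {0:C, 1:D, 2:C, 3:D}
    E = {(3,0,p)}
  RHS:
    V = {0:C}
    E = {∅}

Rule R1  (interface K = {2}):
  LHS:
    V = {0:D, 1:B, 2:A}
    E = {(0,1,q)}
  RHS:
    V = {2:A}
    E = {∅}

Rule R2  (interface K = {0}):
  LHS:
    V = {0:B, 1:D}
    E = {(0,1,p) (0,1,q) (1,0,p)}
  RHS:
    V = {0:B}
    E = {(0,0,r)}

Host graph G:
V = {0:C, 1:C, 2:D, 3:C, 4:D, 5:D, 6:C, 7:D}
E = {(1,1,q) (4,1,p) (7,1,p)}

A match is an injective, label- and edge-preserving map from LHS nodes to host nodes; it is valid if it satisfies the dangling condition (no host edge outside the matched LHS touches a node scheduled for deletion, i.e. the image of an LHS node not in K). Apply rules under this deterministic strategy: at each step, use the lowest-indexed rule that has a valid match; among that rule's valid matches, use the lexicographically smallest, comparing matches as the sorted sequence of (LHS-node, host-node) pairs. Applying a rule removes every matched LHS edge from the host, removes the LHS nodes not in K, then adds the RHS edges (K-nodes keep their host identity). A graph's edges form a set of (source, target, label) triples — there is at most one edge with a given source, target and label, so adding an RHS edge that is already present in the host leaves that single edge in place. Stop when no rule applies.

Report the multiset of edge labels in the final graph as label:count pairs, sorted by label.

Answer: q:1

Steps:
[0] host  ⇒  8 nodes, 3 edges  {1-q->1 4-p->1 7-p->1}
[1] R0 @ {0↦1, 1↦2, 2↦0, 3↦4}  ⇒  5 nodes, 2 edges  {1-q->1 7-p->1}
[2] R0 @ {0↦1, 1↦5, 2↦3, 3↦7}  ⇒  2 nodes, 1 edges  {1-q->1}
normal form: no rule applies after step 2
NF edges: [(1, 1, 'q')]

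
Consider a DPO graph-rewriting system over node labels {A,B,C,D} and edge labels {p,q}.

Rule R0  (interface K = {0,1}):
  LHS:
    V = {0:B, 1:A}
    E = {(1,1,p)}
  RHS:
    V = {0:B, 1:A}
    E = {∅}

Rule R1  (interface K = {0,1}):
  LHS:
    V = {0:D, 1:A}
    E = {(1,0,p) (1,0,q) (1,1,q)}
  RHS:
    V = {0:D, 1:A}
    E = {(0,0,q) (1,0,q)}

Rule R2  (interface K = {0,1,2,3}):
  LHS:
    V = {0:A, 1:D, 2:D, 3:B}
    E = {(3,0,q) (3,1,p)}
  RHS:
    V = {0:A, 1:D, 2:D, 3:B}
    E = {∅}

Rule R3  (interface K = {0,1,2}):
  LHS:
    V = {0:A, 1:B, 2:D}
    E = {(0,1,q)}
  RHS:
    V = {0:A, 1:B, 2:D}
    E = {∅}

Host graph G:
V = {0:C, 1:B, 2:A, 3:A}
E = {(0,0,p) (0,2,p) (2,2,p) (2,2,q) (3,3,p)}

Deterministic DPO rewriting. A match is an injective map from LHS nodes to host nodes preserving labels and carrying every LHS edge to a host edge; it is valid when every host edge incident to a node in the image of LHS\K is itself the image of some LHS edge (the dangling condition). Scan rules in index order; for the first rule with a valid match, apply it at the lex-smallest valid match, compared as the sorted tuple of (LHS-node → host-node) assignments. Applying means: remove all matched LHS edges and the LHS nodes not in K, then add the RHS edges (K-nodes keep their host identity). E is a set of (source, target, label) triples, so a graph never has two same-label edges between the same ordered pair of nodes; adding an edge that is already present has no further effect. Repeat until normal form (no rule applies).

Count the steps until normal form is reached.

[0] host  ⇒  4 nodes, 5 edges  {0-p->0 0-p->2 2-p->2 2-q->2 3-p->3}
[1] R0 @ {0↦1, 1↦2}  ⇒  4 nodes, 4 edges  {0-p->0 0-p->2 2-q->2 3-p->3}
[2] R0 @ {0↦1, 1↦3}  ⇒  4 nodes, 3 edges  {0-p->0 0-p->2 2-q->2}
normal form: no rule applies after step 2

Answer: 2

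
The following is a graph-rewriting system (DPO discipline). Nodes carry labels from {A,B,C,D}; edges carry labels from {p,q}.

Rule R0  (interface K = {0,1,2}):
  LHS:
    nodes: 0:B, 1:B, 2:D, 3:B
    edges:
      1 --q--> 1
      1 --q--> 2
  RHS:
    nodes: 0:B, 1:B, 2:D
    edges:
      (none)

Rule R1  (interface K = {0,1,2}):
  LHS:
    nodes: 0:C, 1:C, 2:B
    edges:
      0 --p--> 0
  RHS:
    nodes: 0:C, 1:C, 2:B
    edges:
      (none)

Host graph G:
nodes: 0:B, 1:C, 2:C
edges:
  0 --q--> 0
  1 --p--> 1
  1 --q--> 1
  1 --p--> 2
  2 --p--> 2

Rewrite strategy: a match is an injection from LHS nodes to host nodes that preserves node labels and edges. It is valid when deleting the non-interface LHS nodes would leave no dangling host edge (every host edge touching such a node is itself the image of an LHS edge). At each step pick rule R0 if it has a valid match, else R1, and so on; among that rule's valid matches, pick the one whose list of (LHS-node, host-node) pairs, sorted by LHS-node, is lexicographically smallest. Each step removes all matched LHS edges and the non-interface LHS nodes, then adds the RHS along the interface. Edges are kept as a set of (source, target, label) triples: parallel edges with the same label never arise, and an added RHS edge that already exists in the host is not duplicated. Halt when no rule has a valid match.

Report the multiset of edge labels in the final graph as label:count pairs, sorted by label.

initial: |V|=3 |E|=5  E = 0-q->0 1-p->1 1-q->1 1-p->2 2-p->2
step 1: apply R1 at {0↦1, 1↦2, 2↦0}  → |V|=3 |E|=4  E = 0-q->0 1-q->1 1-p->2 2-p->2
step 2: apply R1 at {0↦2, 1↦1, 2↦0}  → |V|=3 |E|=3  E = 0-q->0 1-q->1 1-p->2
final graph: no rule applies after step 2
NF edges: [(0, 0, 'q'), (1, 1, 'q'), (1, 2, 'p')]

Answer: p:1 q:2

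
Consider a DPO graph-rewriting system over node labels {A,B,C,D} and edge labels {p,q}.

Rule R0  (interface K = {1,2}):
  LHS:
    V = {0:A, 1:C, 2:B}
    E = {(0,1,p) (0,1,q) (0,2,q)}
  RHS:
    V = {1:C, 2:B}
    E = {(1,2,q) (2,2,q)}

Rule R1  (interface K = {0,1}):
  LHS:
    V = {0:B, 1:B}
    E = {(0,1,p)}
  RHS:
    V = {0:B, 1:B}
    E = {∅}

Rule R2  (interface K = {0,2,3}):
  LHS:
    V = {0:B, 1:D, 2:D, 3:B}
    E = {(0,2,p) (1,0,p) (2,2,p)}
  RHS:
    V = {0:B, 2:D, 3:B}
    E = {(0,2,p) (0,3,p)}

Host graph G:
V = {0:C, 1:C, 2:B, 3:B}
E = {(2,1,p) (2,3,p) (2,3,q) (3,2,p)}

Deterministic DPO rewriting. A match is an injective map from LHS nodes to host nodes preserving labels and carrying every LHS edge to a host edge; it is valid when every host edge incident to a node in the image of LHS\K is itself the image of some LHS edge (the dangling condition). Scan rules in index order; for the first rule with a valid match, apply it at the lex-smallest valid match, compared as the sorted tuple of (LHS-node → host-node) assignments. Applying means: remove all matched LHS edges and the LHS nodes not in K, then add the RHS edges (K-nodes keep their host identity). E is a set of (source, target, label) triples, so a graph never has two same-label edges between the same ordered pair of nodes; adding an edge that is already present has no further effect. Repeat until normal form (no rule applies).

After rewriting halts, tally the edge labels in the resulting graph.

start.  V:4 E:4  edges: 2-p->1 2-p->3 2-q->3 3-p->2
1. fire R1 via {0↦2, 1↦3}  →  V:4 E:3  edges: 2-p->1 2-q->3 3-p->2
2. fire R1 via {0↦3, 1↦2}  →  V:4 E:2  edges: 2-p->1 2-q->3
halt: no rule applies after step 2
NF edges: [(2, 1, 'p'), (2, 3, 'q')]

Answer: p:1 q:1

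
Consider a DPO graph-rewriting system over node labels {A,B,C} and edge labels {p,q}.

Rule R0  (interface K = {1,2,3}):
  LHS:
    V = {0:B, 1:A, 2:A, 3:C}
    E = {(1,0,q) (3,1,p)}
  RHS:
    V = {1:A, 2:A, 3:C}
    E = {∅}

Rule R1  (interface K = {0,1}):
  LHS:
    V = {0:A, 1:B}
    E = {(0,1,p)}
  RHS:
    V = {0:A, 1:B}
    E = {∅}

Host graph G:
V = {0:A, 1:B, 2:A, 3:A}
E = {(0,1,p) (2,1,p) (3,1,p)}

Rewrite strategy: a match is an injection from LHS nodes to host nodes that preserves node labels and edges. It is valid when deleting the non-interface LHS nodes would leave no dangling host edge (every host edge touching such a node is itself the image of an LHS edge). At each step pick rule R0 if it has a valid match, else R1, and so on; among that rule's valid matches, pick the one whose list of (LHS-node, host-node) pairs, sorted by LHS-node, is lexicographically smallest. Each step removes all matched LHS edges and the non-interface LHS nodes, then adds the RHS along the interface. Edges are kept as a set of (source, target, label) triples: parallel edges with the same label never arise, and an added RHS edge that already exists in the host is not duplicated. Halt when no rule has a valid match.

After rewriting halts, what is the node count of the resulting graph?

Answer: 4

Steps:
[0] host  ⇒  4 nodes, 3 edges  {0-p->1 2-p->1 3-p->1}
[1] R1 @ {0↦0, 1↦1}  ⇒  4 nodes, 2 edges  {2-p->1 3-p->1}
[2] R1 @ {0↦2, 1↦1}  ⇒  4 nodes, 1 edges  {3-p->1}
[3] R1 @ {0↦3, 1↦1}  ⇒  4 nodes, 0 edges  {∅}
normal form: no rule applies after step 3
NF nodes: {0:A, 1:B, 2:A, 3:A}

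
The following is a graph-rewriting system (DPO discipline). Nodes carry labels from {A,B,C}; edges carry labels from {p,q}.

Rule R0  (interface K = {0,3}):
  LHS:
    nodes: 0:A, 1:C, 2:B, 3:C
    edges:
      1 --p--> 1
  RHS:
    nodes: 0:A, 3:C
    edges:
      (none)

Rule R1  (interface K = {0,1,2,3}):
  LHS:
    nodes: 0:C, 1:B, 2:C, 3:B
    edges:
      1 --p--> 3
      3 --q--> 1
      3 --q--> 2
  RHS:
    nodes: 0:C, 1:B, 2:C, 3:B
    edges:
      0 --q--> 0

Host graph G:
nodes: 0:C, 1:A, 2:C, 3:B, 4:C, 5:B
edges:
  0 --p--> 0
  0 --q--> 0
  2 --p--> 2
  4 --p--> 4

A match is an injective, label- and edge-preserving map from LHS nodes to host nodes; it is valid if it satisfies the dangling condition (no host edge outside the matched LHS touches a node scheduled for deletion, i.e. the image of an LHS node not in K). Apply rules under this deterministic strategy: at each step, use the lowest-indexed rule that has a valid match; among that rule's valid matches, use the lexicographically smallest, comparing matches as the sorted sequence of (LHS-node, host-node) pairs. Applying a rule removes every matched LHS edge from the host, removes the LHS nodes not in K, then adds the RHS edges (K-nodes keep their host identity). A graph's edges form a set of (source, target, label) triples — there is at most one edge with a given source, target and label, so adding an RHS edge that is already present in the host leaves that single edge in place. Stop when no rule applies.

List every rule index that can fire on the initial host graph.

Answer: [R0]

Rewrite trace:
R0: 8 valid matches — {0↦1, 1↦2, 2↦3, 3↦0}, {0↦1, 1↦2, 2↦3, 3↦4}, {0↦1, 1↦2, 2↦5, 3↦0} (+5 more)
R1: no valid match — LHS pattern not found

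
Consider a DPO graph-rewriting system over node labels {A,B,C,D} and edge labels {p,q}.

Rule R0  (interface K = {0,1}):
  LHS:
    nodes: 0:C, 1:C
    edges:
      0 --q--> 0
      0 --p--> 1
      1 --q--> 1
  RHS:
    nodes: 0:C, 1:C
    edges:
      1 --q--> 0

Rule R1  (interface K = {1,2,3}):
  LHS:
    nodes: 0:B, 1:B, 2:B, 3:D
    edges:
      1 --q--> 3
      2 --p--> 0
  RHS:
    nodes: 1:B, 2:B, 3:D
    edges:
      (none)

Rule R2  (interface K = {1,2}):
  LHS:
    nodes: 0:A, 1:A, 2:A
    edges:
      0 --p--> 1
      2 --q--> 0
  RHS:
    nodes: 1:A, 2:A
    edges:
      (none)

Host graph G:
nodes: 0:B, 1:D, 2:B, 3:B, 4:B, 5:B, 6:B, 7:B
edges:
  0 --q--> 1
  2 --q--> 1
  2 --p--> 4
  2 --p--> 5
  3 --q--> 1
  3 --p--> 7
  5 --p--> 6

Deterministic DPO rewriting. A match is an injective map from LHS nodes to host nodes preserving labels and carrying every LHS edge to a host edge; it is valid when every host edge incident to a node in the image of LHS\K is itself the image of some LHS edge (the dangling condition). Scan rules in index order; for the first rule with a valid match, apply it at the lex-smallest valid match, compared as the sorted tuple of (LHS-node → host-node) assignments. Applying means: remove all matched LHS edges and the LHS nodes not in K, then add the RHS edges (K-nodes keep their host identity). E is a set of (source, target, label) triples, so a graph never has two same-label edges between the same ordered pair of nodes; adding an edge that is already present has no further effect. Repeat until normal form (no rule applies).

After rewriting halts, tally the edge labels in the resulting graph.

initial: |V|=8 |E|=7  E = 0-q->1 2-q->1 2-p->4 2-p->5 3-q->1 3-p->7 5-p->6
step 1: apply R1 at {0↦4, 1↦0, 2↦2, 3↦1}  → |V|=7 |E|=5  E = 2-q->1 2-p->5 3-q->1 3-p->7 5-p->6
step 2: apply R1 at {0↦6, 1↦2, 2↦5, 3↦1}  → |V|=6 |E|=3  E = 2-p->5 3-q->1 3-p->7
step 3: apply R1 at {0↦5, 1↦3, 2↦2, 3↦1}  → |V|=5 |E|=1  E = 3-p->7
normal form: no rule applies after step 3
NF edges: [(3, 7, 'p')]

Answer: p:1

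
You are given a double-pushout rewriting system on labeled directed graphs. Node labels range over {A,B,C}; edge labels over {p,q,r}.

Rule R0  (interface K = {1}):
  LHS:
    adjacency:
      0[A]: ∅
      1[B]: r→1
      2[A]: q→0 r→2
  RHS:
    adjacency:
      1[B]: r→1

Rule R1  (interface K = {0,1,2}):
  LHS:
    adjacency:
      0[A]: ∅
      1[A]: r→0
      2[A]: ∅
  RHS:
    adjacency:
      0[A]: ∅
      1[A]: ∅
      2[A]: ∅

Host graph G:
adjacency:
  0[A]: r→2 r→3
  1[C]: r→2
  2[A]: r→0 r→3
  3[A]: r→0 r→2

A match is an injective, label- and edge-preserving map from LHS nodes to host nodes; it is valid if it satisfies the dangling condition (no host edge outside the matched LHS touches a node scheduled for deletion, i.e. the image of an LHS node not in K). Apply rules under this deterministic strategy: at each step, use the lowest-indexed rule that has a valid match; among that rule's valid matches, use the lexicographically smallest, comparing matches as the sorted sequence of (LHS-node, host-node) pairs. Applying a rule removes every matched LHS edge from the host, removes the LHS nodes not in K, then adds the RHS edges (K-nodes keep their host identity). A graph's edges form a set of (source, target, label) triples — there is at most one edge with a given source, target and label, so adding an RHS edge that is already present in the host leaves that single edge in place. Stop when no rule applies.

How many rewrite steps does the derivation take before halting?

initial: |V|=4 |E|=7  E = 0-r->2 0-r->3 1-r->2 2-r->0 2-r->3 3-r->0 3-r->2
step 1: apply R1 at {0↦0, 1↦2, 2↦3}  → |V|=4 |E|=6  E = 0-r->2 0-r->3 1-r->2 2-r->3 3-r->0 3-r->2
step 2: apply R1 at {0↦0, 1↦3, 2↦2}  → |V|=4 |E|=5  E = 0-r->2 0-r->3 1-r->2 2-r->3 3-r->2
step 3: apply R1 at {0↦2, 1↦0, 2↦3}  → |V|=4 |E|=4  E = 0-r->3 1-r->2 2-r->3 3-r->2
step 4: apply R1 at {0↦2, 1↦3, 2↦0}  → |V|=4 |E|=3  E = 0-r->3 1-r->2 2-r->3
step 5: apply R1 at {0↦3, 1↦0, 2↦2}  → |V|=4 |E|=2  E = 1-r->2 2-r->3
step 6: apply R1 at {0↦3, 1↦2, 2↦0}  → |V|=4 |E|=1  E = 1-r->2
halt: no rule applies after step 6

Answer: 6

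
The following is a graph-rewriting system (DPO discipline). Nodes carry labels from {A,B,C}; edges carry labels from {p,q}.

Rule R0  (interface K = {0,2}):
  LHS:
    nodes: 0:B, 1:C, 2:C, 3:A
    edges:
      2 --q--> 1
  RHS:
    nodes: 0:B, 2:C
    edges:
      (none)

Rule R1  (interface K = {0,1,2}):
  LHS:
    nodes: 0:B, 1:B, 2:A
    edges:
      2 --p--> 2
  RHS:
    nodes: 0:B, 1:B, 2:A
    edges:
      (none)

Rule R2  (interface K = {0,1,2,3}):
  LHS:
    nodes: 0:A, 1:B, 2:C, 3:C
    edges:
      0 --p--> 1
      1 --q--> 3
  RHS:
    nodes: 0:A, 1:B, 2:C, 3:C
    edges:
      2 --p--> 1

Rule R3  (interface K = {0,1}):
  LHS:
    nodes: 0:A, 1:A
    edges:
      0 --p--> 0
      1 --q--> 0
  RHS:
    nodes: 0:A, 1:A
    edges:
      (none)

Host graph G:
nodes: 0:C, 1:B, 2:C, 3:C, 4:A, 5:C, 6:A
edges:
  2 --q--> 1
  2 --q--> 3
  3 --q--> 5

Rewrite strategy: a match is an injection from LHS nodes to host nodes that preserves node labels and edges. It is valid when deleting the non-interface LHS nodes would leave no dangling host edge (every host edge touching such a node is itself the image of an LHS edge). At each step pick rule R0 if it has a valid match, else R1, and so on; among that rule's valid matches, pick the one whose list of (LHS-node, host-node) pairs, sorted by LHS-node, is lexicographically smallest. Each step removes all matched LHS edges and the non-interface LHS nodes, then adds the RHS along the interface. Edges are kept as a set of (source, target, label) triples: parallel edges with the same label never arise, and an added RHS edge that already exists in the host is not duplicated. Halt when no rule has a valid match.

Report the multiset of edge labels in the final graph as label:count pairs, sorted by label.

Answer: q:1

Rewrite trace:
initial: |V|=7 |E|=3  E = 2-q->1 2-q->3 3-q->5
step 1: apply R0 at {0↦1, 1↦5, 2↦3, 3↦4}  → |V|=5 |E|=2  E = 2-q->1 2-q->3
step 2: apply R0 at {0↦1, 1↦3, 2↦2, 3↦6}  → |V|=3 |E|=1  E = 2-q->1
final graph: no rule applies after step 2
NF edges: [(2, 1, 'q')]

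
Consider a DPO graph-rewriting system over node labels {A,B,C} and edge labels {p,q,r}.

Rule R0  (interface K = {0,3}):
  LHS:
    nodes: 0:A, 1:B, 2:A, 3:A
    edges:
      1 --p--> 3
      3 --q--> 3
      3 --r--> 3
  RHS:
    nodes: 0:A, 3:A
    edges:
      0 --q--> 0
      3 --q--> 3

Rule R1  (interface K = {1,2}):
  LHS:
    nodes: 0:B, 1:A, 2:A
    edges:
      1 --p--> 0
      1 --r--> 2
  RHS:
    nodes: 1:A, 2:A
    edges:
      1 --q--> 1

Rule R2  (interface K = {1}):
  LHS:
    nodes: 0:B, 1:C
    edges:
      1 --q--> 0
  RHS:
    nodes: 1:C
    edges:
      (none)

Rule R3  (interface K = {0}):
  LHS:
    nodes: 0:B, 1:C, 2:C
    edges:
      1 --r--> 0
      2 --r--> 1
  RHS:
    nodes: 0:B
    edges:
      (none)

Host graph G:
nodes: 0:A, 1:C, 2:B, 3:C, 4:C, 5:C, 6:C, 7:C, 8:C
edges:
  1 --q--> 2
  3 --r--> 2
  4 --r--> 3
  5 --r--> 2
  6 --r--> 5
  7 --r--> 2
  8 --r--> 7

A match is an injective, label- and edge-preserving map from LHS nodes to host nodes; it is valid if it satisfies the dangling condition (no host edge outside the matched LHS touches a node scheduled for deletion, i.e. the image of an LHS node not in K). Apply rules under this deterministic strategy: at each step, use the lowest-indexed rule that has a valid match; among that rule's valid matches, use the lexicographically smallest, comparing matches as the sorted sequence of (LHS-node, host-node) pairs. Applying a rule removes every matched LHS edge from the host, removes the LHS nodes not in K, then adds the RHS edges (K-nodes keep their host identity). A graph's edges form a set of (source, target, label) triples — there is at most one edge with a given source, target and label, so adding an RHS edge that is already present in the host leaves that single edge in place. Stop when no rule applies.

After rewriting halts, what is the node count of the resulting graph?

start.  V:9 E:7  edges: 1-q->2 3-r->2 4-r->3 5-r->2 6-r->5 7-r->2 8-r->7
1. fire R3 via {0↦2, 1↦3, 2↦4}  →  V:7 E:5  edges: 1-q->2 5-r->2 6-r->5 7-r->2 8-r->7
2. fire R3 via {0↦2, 1↦5, 2↦6}  →  V:5 E:3  edges: 1-q->2 7-r->2 8-r->7
3. fire R3 via {0↦2, 1↦7, 2↦8}  →  V:3 E:1  edges: 1-q->2
4. fire R2 via {0↦2, 1↦1}  →  V:2 E:0  edges: ∅
final graph: no rule applies after step 4
NF nodes: {0:A, 1:C}

Answer: 2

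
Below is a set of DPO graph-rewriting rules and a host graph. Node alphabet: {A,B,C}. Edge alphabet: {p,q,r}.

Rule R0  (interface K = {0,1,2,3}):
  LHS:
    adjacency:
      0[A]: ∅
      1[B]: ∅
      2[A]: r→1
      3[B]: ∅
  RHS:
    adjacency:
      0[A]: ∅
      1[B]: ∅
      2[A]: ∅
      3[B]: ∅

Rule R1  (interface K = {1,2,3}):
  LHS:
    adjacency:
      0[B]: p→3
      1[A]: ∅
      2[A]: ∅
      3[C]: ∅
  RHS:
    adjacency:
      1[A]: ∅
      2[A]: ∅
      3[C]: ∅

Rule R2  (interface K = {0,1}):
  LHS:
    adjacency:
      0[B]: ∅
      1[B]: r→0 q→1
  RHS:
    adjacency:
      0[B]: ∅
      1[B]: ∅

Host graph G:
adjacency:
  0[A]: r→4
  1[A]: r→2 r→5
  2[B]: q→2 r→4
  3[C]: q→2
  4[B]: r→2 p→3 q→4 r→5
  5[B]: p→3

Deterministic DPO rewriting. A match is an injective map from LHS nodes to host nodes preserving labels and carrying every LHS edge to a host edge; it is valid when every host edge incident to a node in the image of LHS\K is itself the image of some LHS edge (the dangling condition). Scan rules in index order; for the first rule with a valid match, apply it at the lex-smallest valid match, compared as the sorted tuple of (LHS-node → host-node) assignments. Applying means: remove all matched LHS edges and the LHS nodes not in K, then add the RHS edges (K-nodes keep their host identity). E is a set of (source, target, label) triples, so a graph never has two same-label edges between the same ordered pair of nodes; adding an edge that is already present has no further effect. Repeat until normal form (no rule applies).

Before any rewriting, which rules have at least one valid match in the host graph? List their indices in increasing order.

Answer: [R0,R2]

Steps:
R0: 6 valid matches — {0↦0, 1↦2, 2↦1, 3↦4}, {0↦0, 1↦2, 2↦1, 3↦5}, {0↦0, 1↦5, 2↦1, 3↦2} (+3 more)
R1: no valid match — 4 raw matches, all fail dangling condition
R2: 3 valid matches — {0↦2, 1↦4}, {0↦4, 1↦2}, {0↦5, 1↦4}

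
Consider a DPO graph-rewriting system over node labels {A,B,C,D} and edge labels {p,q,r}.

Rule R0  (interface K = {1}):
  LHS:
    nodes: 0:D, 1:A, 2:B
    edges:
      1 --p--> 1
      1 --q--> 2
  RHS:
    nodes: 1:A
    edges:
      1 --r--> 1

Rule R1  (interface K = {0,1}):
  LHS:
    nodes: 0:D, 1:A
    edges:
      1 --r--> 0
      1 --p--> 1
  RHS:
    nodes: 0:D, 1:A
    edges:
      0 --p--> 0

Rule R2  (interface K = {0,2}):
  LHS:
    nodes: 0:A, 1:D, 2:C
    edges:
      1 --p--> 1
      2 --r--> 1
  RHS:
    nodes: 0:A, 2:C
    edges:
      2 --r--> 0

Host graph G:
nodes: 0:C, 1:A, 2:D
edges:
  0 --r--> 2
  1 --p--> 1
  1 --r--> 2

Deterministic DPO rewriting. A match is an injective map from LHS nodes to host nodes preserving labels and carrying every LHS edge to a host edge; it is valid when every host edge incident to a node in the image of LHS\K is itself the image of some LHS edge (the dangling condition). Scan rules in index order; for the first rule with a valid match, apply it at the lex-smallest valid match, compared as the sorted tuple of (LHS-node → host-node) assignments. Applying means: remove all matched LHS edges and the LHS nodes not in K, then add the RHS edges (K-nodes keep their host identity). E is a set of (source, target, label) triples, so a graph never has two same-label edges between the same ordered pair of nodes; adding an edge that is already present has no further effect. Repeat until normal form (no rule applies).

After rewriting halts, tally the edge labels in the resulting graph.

Answer: r:1

Steps:
[0] host  ⇒  3 nodes, 3 edges  {0-r->2 1-p->1 1-r->2}
[1] R1 @ {0↦2, 1↦1}  ⇒  3 nodes, 2 edges  {0-r->2 2-p->2}
[2] R2 @ {0↦1, 1↦2, 2↦0}  ⇒  2 nodes, 1 edges  {0-r->1}
final graph: no rule applies after step 2
NF edges: [(0, 1, 'r')]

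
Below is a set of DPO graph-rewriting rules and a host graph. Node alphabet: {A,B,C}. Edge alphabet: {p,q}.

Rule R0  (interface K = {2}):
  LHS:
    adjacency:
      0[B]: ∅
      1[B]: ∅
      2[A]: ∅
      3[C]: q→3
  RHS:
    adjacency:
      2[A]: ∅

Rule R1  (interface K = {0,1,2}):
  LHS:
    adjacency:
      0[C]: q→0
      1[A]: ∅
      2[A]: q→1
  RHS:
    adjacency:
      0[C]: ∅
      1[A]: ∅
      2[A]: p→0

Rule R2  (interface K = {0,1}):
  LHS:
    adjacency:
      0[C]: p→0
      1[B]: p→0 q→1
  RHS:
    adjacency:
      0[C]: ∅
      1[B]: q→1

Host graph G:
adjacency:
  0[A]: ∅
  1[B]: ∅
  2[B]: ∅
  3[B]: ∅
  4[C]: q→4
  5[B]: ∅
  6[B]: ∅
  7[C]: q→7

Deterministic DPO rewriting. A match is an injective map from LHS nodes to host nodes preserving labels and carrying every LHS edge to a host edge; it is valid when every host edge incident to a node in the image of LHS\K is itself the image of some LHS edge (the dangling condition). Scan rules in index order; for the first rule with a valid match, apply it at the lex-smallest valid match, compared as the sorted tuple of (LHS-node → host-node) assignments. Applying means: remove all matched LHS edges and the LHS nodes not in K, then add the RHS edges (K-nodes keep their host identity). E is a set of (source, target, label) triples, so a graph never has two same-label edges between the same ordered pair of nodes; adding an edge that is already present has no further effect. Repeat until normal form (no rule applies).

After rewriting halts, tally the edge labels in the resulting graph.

start.  V:8 E:2  edges: 4-q->4 7-q->7
1. fire R0 via {0↦1, 1↦2, 2↦0, 3↦4}  →  V:5 E:1  edges: 7-q->7
2. fire R0 via {0↦3, 1↦5, 2↦0, 3↦7}  →  V:2 E:0  edges: ∅
final graph: no rule applies after step 2
NF edges: []

Answer: (no edges)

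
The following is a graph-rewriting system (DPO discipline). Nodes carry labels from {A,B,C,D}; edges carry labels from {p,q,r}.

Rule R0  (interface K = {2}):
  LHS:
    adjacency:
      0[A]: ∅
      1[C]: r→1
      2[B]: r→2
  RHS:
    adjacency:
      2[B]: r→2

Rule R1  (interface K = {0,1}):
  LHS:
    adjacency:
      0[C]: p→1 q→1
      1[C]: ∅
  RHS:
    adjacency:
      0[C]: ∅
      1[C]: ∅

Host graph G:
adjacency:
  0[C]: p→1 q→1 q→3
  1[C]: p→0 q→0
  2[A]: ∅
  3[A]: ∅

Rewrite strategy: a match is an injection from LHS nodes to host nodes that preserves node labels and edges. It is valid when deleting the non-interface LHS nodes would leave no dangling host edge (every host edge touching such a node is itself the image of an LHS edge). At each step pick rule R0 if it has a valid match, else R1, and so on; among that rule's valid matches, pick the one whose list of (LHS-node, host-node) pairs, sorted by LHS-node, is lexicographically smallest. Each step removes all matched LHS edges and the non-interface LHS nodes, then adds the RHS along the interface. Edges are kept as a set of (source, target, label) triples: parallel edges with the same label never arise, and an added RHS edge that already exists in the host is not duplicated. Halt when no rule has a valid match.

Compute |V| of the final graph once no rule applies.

start.  V:4 E:5  edges: 0-p->1 0-q->1 0-q->3 1-p->0 1-q->0
1. fire R1 via {0↦0, 1↦1}  →  V:4 E:3  edges: 0-q->3 1-p->0 1-q->0
2. fire R1 via {0↦1, 1↦0}  →  V:4 E:1  edges: 0-q->3
final graph: no rule applies after step 2
NF nodes: {0:C, 1:C, 2:A, 3:A}

Answer: 4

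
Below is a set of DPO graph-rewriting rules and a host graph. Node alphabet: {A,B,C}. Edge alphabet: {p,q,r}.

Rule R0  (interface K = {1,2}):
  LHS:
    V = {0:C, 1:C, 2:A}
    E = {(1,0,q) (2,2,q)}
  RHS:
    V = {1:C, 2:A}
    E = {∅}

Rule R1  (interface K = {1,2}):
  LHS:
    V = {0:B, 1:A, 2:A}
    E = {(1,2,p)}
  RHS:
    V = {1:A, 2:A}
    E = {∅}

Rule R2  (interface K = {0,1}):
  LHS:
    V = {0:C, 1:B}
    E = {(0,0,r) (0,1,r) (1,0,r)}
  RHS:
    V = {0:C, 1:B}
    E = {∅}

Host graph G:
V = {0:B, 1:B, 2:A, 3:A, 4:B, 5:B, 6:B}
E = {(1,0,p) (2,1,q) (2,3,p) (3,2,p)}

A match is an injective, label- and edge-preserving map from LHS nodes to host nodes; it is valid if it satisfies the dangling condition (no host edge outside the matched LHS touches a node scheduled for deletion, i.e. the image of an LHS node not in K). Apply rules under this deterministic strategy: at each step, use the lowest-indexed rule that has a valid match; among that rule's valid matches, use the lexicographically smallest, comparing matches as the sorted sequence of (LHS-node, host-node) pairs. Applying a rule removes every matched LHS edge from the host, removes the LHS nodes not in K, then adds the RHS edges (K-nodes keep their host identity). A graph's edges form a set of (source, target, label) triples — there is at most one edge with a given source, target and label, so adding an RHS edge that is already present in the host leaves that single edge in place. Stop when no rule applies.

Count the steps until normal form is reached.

start.  V:7 E:4  edges: 1-p->0 2-q->1 2-p->3 3-p->2
1. fire R1 via {0↦4, 1↦2, 2↦3}  →  V:6 E:3  edges: 1-p->0 2-q->1 3-p->2
2. fire R1 via {0↦5, 1↦3, 2↦2}  →  V:5 E:2  edges: 1-p->0 2-q->1
final graph: no rule applies after step 2

Answer: 2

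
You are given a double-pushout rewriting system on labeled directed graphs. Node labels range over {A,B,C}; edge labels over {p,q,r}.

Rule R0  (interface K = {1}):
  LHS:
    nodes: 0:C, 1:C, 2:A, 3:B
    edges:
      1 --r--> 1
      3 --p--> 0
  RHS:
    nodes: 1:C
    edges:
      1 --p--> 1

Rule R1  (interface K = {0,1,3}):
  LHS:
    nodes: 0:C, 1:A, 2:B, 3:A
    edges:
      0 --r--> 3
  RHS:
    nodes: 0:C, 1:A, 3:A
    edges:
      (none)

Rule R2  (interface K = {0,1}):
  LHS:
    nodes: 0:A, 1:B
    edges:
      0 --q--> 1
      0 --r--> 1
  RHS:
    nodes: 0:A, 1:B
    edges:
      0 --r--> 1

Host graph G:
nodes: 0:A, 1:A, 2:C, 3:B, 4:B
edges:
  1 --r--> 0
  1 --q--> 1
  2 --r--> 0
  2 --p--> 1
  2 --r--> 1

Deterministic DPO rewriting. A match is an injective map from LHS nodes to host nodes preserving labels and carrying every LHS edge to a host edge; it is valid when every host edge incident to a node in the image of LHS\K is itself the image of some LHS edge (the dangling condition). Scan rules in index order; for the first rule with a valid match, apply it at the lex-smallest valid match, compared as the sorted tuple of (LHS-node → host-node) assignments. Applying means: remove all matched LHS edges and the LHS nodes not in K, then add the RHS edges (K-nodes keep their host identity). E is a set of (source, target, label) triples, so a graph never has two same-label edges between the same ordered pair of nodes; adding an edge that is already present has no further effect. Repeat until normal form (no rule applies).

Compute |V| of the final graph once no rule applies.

[0] host  ⇒  5 nodes, 5 edges  {1-r->0 1-q->1 2-r->0 2-p->1 2-r->1}
[1] R1 @ {0↦2, 1↦0, 2↦3, 3↦1}  ⇒  4 nodes, 4 edges  {1-r->0 1-q->1 2-r->0 2-p->1}
[2] R1 @ {0↦2, 1↦1, 2↦4, 3↦0}  ⇒  3 nodes, 3 edges  {1-r->0 1-q->1 2-p->1}
normal form: no rule applies after step 2
NF nodes: {0:A, 1:A, 2:C}

Answer: 3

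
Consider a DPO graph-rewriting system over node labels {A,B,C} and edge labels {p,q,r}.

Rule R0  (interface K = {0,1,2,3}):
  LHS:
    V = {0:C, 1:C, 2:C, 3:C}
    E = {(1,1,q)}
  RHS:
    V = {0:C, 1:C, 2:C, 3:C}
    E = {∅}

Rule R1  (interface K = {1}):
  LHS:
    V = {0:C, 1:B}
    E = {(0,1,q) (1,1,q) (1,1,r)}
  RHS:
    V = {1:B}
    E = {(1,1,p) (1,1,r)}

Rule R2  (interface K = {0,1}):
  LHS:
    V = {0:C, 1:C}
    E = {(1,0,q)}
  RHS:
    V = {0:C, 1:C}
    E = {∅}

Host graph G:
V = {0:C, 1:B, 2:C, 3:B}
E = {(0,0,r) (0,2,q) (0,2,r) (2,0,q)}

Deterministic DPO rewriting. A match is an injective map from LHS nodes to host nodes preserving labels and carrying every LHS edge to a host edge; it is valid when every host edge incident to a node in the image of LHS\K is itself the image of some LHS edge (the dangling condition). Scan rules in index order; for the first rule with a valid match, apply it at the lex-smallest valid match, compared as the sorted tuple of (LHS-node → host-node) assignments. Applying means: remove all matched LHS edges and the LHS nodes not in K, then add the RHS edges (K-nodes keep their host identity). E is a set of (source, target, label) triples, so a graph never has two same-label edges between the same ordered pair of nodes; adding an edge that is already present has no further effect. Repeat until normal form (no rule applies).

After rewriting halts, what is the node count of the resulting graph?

initial: |V|=4 |E|=4  E = 0-r->0 0-q->2 0-r->2 2-q->0
step 1: apply R2 at {0↦0, 1↦2}  → |V|=4 |E|=3  E = 0-r->0 0-q->2 0-r->2
step 2: apply R2 at {0↦2, 1↦0}  → |V|=4 |E|=2  E = 0-r->0 0-r->2
final graph: no rule applies after step 2
NF nodes: {0:C, 1:B, 2:C, 3:B}

Answer: 4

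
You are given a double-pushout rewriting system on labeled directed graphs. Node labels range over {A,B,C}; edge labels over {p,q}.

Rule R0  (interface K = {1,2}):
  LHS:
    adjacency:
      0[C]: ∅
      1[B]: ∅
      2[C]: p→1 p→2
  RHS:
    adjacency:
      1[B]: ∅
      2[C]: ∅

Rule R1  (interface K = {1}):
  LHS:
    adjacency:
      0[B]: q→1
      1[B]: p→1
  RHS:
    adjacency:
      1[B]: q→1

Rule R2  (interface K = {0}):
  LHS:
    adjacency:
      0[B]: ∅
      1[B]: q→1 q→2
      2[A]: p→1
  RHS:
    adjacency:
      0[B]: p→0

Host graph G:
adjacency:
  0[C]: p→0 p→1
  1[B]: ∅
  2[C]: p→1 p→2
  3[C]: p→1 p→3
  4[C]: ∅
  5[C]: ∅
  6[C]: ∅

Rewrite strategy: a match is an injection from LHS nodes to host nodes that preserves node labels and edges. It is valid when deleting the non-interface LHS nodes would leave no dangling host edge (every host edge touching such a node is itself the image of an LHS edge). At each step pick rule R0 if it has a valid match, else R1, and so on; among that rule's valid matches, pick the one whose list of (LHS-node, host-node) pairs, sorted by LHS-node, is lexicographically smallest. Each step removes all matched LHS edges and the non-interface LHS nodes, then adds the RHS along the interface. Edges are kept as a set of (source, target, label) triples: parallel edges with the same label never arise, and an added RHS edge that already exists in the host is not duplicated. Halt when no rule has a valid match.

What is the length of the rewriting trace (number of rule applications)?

Answer: 3

Derivation:
[0] host  ⇒  7 nodes, 6 edges  {0-p->0 0-p->1 2-p->1 2-p->2 3-p->1 3-p->3}
[1] R0 @ {0↦4, 1↦1, 2↦0}  ⇒  6 nodes, 4 edges  {2-p->1 2-p->2 3-p->1 3-p->3}
[2] R0 @ {0↦0, 1↦1, 2↦2}  ⇒  5 nodes, 2 edges  {3-p->1 3-p->3}
[3] R0 @ {0↦2, 1↦1, 2↦3}  ⇒  4 nodes, 0 edges  {∅}
normal form: no rule applies after step 3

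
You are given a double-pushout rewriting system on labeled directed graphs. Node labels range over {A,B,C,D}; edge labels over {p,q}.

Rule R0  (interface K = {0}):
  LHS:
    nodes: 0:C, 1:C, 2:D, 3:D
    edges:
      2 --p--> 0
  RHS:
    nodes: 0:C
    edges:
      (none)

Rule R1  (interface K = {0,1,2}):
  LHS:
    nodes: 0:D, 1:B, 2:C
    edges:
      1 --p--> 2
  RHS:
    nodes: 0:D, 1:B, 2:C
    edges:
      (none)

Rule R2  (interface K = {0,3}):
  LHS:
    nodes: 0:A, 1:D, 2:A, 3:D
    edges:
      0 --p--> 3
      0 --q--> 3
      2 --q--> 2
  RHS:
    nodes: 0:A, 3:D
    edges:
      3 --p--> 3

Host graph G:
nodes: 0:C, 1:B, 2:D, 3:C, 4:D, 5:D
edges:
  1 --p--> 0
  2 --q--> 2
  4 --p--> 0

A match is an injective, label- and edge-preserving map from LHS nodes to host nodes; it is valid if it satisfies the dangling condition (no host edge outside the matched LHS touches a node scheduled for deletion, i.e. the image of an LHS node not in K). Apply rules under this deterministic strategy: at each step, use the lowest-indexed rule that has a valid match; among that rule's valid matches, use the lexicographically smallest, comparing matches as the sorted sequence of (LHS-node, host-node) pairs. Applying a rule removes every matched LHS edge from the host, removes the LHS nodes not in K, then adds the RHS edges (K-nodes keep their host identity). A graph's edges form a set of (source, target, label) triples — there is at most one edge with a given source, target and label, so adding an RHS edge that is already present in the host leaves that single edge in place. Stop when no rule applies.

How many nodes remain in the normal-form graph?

[0] host  ⇒  6 nodes, 3 edges  {1-p->0 2-q->2 4-p->0}
[1] R0 @ {0↦0, 1↦3, 2↦4, 3↦5}  ⇒  3 nodes, 2 edges  {1-p->0 2-q->2}
[2] R1 @ {0↦2, 1↦1, 2↦0}  ⇒  3 nodes, 1 edges  {2-q->2}
halt: no rule applies after step 2
NF nodes: {0:C, 1:B, 2:D}

Answer: 3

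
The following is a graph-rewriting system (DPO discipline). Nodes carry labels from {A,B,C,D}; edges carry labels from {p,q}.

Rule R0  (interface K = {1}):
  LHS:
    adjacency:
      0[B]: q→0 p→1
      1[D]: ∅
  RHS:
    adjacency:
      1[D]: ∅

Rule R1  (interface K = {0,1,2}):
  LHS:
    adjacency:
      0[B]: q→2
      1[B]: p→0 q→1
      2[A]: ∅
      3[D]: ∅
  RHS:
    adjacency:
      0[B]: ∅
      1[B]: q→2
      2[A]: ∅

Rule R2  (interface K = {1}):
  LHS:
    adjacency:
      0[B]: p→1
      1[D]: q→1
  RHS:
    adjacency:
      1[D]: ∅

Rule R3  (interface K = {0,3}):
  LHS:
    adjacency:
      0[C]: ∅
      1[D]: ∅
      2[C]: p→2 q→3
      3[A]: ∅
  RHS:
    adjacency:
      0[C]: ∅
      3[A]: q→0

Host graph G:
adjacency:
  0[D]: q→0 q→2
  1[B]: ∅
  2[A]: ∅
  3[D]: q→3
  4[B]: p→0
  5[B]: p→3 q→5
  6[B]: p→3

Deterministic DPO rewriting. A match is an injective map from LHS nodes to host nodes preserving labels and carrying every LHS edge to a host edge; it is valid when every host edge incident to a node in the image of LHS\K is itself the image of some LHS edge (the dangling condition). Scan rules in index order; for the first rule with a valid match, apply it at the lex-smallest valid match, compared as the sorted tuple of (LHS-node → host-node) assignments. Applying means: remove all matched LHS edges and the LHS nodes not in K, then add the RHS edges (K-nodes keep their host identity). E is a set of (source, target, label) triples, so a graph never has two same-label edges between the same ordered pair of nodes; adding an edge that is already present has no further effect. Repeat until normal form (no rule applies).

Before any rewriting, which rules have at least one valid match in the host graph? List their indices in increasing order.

Answer: [R0,R2]

Derivation:
R0: 1 valid match — {0↦5, 1↦3}
R1: no valid match — LHS pattern not found
R2: 2 valid matches — {0↦4, 1↦0}, {0↦6, 1↦3}
R3: no valid match — LHS pattern not found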